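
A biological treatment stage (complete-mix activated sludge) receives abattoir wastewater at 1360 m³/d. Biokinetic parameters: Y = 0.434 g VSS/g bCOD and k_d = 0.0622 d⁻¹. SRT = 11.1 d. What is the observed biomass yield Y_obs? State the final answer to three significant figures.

The observed yield is Y_obs = Y/(1 + k_d·θ_c) = 0.434 / (1 + 0.0622 × 11.1) = 0.434 / 1.690 = 0.2567 g VSS per g bCOD removed.

Y_obs ≈ 0.257 g VSS/g bCOD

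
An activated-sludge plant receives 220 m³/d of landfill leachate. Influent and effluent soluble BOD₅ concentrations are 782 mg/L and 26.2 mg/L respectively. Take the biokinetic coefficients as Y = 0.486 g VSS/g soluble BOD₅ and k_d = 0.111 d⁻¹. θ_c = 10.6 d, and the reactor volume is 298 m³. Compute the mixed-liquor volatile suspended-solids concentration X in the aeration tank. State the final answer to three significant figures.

From V·X·(1 + k_d·θ_c) = Y·Q·(S₀ − S)·θ_c: X = 0.486 × 220 × (782 − 26.2) × 10.6 / [298 × (1 + 0.111 × 10.6)] = 1321 mg/L.

X ≈ 1320 mg/L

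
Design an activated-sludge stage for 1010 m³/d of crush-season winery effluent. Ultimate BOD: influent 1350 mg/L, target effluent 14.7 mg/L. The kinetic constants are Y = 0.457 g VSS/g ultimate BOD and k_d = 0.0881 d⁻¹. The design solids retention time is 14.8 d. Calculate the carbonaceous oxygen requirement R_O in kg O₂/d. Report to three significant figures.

Y_obs = Y / (1 + k_d θ_c) = 0.457 / (1 + 0.0881 × 14.8) = 0.457 / 2.304 = 0.1984.
Q·(S₀ − S) = 1010 × (1350 − 14.7) × 10⁻³ = 1349 kg/d removed.
Biomass synthesised: P_X = Y_obs × 1349 = 267.5 kg VSS/d.
R_O = Q·(S₀ − S) − 1.42·P_X = 1349 − 1.42 × 267.5 = 968.8 kg O₂/d.

R_O ≈ 969 kg O₂/d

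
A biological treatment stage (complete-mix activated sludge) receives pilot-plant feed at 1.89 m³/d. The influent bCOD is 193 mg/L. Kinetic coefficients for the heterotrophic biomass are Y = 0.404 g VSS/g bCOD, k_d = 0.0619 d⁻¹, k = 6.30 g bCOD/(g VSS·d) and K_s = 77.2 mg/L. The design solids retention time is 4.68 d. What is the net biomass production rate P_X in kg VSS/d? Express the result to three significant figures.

Effluent substrate depends only on kinetics and SRT: S = K_s(1 + k_d θ_c) / [θ_c(Yk − k_d) − 1] = 77.2 × (1 + 0.0619 × 4.68) / [4.68 × (0.404 × 6.30 − 0.0619) − 1] = 99.56 / 10.62 = 9.374 mg/L.
Observed yield with endogenous decay: Y_obs = Y / (1 + k_d·θ_c) = 0.404 / (1 + 0.0619 × 4.68) = 0.404 / 1.290 = 0.3133 g VSS/g bCOD.
Mass of bCOD removed per day: Q(S₀ − S) = 1.89 × 183.6 g/m³ = 0.3471 kg/d.
So the net sludge growth is P_X = 0.3133 × 0.3471 = 0.1087 kg VSS/d.

P_X ≈ 0.109 kg VSS/d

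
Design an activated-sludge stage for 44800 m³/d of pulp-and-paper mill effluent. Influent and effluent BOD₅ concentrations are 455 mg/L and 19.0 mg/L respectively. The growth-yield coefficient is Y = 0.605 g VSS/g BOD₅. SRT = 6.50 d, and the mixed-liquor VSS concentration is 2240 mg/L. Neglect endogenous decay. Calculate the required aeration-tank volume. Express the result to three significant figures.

V·X = Y·Q·ΔS·θ_c gives V = 0.605 × 44800 × (455 − 19.0) × 6.50 / 2240 = 34291 m³.

V ≈ 34300 m³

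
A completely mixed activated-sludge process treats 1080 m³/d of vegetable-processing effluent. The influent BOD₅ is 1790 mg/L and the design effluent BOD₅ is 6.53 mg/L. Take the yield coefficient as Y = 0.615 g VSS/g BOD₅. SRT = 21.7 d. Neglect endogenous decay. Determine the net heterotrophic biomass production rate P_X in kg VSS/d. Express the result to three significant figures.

With endogenous decay neglected, the observed yield equals the true yield: Y_obs = Y = 0.615 g VSS/g BOD₅.
ΔS = 1790 − 6.53 = 1783 mg/L, so the substrate removal rate is 1080 × 1783/1000 = 1926 kg BOD₅/d.
So the net sludge growth is P_X = 0.6150 × 1926 = 1185 kg VSS/d.

P_X ≈ 1180 kg VSS/d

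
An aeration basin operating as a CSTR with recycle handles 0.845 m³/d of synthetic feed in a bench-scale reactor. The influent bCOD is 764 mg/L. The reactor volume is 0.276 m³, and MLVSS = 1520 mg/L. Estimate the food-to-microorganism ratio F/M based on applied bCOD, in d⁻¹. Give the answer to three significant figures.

F/M = Q·S₀ / (V·X) = 0.845 × 764 / (0.2760 × 1520) = 1.539 g bCOD·(g VSS·d)⁻¹.

F/M ≈ 1.54 d⁻¹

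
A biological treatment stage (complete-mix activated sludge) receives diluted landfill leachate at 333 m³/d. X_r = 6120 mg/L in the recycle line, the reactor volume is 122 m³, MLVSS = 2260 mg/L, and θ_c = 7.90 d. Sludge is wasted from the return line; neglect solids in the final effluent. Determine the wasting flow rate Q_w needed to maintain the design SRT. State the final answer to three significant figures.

θ_c = V·X/(Q_w·X_r) when wasting from the recycle, so Q_w = V·X/(θ_c·X_r) = 122.0 × 2260 / (7.90 × 6120) = 5.703 m³/d.

Q_w ≈ 5.70 m³/d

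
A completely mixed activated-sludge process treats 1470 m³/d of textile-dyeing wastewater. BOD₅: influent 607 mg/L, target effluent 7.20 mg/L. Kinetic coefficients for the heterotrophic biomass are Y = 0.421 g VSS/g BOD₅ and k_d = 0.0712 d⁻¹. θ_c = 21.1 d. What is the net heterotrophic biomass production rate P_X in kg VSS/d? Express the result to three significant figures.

The observed yield is Y_obs = Y/(1 + k_d·θ_c) = 0.421 / (1 + 0.0712 × 21.1) = 0.421 / 2.502 = 0.1682 g VSS per g BOD₅ removed.
Q·(S₀ − S) = 1470 × (607 − 7.20) × 10⁻³ = 881.7 kg/d removed.
Net biomass production P_X = Y_obs × Q·(S₀ − S) = 0.1682 × 881.7 = 148.3 kg VSS/d.

P_X ≈ 148 kg VSS/d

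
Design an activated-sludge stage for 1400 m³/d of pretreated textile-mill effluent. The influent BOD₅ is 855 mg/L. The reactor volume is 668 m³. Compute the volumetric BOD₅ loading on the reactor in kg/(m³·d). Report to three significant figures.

Volumetric loading L_v = Q·S₀ / V = 1400 × 855 g/m³ / 668.0 m³ = 1792 g/(m³·d) = 1.792 kg BOD₅/(m³·d).

L_v ≈ 1.79 kg BOD₅/(m³·d)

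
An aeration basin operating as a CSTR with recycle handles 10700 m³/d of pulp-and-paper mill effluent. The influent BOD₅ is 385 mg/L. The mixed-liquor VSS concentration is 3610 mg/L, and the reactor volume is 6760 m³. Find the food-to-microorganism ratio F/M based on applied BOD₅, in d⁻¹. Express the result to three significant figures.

F/M ≈ 0.169 d⁻¹

Food-to-microorganism ratio F/M = Q S₀ / (V X) = 10700 × 385 / (6760 × 3610) = 0.1688 d⁻¹.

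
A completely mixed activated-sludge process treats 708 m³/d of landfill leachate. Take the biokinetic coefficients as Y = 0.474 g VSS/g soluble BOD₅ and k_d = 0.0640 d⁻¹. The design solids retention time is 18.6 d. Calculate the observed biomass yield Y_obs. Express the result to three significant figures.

Observed yield with endogenous decay: Y_obs = Y / (1 + k_d·θ_c) = 0.474 / (1 + 0.0640 × 18.6) = 0.474 / 2.190 = 0.2164 g VSS/g soluble BOD₅.

Y_obs ≈ 0.216 g VSS/g soluble BOD₅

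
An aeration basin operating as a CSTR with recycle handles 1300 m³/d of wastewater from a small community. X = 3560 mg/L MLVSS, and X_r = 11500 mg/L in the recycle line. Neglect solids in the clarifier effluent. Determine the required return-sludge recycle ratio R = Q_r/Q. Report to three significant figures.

R = Q_r/Q = X/(X_r − X) = 3560 / (11500 − 3560) = 0.4484.

R ≈ 0.448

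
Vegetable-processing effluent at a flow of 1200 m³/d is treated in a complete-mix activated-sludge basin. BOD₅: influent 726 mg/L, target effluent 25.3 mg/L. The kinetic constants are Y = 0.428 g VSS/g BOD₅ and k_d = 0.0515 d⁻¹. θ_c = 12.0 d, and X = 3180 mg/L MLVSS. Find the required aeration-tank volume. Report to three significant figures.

V ≈ 839 m³

From the SRT design equation V = Y Q (S₀−S) θ_c / [X (1 + k_d θ_c)] = 0.428 × 1200 × (726 − 25.3) × 12.0 / [3180 × (1 + 0.0515 × 12.0)] = 4.32×10^6 / 5145 = 839.3 m³.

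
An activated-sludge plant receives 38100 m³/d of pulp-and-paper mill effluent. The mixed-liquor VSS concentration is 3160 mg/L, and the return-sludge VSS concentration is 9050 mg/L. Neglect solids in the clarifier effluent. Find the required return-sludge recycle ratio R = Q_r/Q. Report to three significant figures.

R ≈ 0.537

Solids balance on the clarifier gives (1+R)X = R·X_r, so R = X/(X_r − X) = 3160 / (9050 − 3160) = 0.5365.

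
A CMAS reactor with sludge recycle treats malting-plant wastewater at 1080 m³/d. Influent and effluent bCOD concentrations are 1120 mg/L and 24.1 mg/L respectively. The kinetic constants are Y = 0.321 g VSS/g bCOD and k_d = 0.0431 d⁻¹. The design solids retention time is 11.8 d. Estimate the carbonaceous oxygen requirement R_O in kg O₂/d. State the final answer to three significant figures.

Y_obs = Y / (1 + k_d θ_c) = 0.321 / (1 + 0.0431 × 11.8) = 0.321 / 1.509 = 0.2128.
Q·(S₀ − S) = 1080 × (1120 − 24.1) × 10⁻³ = 1184 kg/d removed.
Net sludge production P_X = 0.2128 × 1184 = 251.8 kg VSS/d.
R_O = Q·ΔS − 1.42 P_X = 1184 − 357.6 = 826.0 kg O₂/d.

R_O ≈ 826 kg O₂/d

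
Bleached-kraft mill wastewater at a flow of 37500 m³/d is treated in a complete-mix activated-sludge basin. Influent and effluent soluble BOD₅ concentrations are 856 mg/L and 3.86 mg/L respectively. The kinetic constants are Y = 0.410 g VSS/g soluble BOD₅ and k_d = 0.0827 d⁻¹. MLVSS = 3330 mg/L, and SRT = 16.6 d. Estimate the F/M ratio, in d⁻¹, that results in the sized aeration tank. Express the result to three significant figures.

Steady-state biomass mass balance: V·X·(1 + k_d·θ_c) = Y·Q·(S₀ − S)·θ_c, so V = 0.410 × 37500 × (856 − 3.86) × 16.6 / [3330 × (1 + 0.0827 × 16.6)] = 2.17×10^8 / 7901 = 27525 m³.
F/M = applied load / biomass = Q·S₀/(V·X) = 37500 × 856 / (27525 × 3330) = 0.3502 d⁻¹.

F/M ≈ 0.350 d⁻¹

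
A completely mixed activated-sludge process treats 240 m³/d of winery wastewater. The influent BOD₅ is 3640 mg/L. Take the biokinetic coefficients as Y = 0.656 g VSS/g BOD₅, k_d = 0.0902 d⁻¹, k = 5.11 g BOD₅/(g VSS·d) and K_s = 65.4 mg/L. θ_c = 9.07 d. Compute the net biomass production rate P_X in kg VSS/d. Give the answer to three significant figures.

Effluent substrate depends only on kinetics and SRT: S = K_s(1 + k_d θ_c) / [θ_c(Yk − k_d) − 1] = 65.4 × (1 + 0.0902 × 9.07) / [9.07 × (0.656 × 5.11 − 0.0902) − 1] = 118.9 / 28.59 = 4.160 mg/L.
Observed yield with endogenous decay: Y_obs = Y / (1 + k_d·θ_c) = 0.656 / (1 + 0.0902 × 9.07) = 0.656 / 1.818 = 0.3608 g VSS/g BOD₅.
Mass of BOD₅ removed per day: Q(S₀ − S) = 240 × 3636 g/m³ = 872.6 kg/d.
So the net sludge growth is P_X = 0.3608 × 872.6 = 314.8 kg VSS/d.

P_X ≈ 315 kg VSS/d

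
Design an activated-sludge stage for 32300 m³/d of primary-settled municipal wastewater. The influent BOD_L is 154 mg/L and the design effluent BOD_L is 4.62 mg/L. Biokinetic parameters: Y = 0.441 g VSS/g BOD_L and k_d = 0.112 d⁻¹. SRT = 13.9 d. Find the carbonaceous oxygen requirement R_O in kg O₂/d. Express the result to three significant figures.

R_O ≈ 3640 kg O₂/d

The observed yield is Y_obs = Y/(1 + k_d·θ_c) = 0.441 / (1 + 0.112 × 13.9) = 0.441 / 2.557 = 0.1725 g VSS per g BOD_L removed.
ΔS = 154 − 4.62 = 149.4 mg/L, so the substrate removal rate is 32300 × 149.4/1000 = 4825 kg BOD_L/d.
Biomass synthesised: P_X = Y_obs × 4825 = 832.2 kg VSS/d.
R_O = Q·ΔS − 1.42 P_X = 4825 − 1182 = 3643 kg O₂/d.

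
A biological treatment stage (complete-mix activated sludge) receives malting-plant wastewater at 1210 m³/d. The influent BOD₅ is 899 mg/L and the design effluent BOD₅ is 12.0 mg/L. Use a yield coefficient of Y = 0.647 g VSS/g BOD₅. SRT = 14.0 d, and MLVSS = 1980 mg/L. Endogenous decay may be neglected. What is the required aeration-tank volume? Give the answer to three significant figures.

V ≈ 4910 m³

Biomass mass balance (decay neglected): V·X = Y·Q·(S₀ − S)·θ_c, so V = 0.647 × 1210 × (899 − 12.0) × 14.0 / 1980 = 4910 m³.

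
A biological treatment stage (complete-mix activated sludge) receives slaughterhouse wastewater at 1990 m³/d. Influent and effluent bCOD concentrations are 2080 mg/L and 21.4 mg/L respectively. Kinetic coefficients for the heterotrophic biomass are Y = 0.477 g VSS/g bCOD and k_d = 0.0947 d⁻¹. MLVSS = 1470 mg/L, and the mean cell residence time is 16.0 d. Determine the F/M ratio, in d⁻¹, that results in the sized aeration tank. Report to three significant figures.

F/M ≈ 0.333 d⁻¹

From the SRT design equation V = Y Q (S₀−S) θ_c / [X (1 + k_d θ_c)] = 0.477 × 1990 × (2080 − 21.4) × 16.0 / [1470 × (1 + 0.0947 × 16.0)] = 3.13×10^7 / 3697 = 8456 m³.
F/M = Q·S₀ / (V·X) = 1990 × 2080 / (8456 × 1470) = 0.3330 g bCOD·(g VSS·d)⁻¹.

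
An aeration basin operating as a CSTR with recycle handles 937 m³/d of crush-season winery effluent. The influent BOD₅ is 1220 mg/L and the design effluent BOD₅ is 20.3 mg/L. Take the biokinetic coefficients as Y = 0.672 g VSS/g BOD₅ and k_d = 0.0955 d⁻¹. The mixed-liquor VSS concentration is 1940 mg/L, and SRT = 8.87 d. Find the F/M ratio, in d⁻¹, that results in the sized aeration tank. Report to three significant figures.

F/M ≈ 0.315 d⁻¹

Steady-state biomass mass balance: V·X·(1 + k_d·θ_c) = Y·Q·(S₀ − S)·θ_c, so V = 0.672 × 937 × (1220 − 20.3) × 8.87 / [1940 × (1 + 0.0955 × 8.87)] = 6.7×10^6 / 3583 = 1870 m³.
F/M = Q·S₀ / (V·X) = 937 × 1220 / (1870 × 1940) = 0.3151 g BOD₅·(g VSS·d)⁻¹.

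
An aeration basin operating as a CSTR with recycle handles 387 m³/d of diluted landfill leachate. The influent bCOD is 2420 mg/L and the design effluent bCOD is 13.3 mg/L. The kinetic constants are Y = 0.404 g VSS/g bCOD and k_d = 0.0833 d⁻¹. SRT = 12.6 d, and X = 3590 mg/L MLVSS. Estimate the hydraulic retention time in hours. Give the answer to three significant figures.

From the SRT design equation V = Y Q (S₀−S) θ_c / [X (1 + k_d θ_c)] = 0.404 × 387 × (2420 − 13.3) × 12.6 / [3590 × (1 + 0.0833 × 12.6)] = 4.74×10^6 / 7358 = 644.4 m³.
HRT = V/Q = 644.4 m³ / 387 m³·d⁻¹ = 1.665 d × 24 = 39.96 h.

τ ≈ 40.0 h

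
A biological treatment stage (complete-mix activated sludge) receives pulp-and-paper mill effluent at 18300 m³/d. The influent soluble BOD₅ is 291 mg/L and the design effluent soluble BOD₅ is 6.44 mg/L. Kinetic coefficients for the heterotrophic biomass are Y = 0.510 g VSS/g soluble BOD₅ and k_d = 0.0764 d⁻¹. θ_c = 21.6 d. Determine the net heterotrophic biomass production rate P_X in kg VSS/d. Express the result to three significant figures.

Correct the yield for decay: Y_obs = Y/(1 + k_d θ_c) = 0.510 / (1 + 0.0764 × 21.6) = 0.510 / 2.650 = 0.1924.
Substrate removed = Q·(S₀ − S) = 18300 m³/d × (291 − 6.44) g/m³ = 5.21×10^6 g/d = 5207 kg/d.
Biomass produced: P_X = Y_obs·Q·ΔS = 0.1924 × 5207 ≈ 1002 kg VSS/d.

P_X ≈ 1000 kg VSS/d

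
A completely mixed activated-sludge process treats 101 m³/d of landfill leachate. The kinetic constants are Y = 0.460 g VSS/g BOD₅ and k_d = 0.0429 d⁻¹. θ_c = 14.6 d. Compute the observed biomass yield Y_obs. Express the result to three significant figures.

Y_obs = Y / (1 + k_d θ_c) = 0.460 / (1 + 0.0429 × 14.6) = 0.460 / 1.626 = 0.2828.

Y_obs ≈ 0.283 g VSS/g BOD₅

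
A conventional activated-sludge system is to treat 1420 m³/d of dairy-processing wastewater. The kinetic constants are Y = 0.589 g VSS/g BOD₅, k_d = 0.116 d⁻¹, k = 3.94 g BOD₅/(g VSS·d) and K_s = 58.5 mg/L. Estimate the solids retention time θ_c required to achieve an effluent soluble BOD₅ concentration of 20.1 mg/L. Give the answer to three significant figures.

Specific growth rate at S = 20.1 mg/L: μ = YkS/(K_s+S) = 0.589·3.94·20.1/(58.5+20.1) = 0.5935 d⁻¹.
1/θ_c = 0.5935 − 0.116 = 0.4775 d⁻¹, so θ_c = 2.094 d.

θ_c ≈ 2.09 d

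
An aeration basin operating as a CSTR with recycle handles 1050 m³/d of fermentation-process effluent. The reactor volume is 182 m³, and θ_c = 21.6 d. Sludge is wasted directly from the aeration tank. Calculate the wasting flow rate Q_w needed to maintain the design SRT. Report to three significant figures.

For wasting at MLVSS concentration, Q_w = V/θ_c = 182.0/21.6 = 8.426 m³/d.

Q_w ≈ 8.43 m³/d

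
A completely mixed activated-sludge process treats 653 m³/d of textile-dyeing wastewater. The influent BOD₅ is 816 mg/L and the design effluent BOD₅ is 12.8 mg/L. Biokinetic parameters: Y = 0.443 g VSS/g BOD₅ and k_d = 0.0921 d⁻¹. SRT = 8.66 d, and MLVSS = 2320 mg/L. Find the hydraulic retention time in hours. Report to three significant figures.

From the SRT design equation V = Y Q (S₀−S) θ_c / [X (1 + k_d θ_c)] = 0.443 × 653 × (816 − 12.8) × 8.66 / [2320 × (1 + 0.0921 × 8.66)] = 2.01×10^6 / 4170 = 482.5 m³.
Hydraulic retention time τ = V/Q = 482.5 / 653 = 0.7389 d = 17.73 h.

τ ≈ 17.7 h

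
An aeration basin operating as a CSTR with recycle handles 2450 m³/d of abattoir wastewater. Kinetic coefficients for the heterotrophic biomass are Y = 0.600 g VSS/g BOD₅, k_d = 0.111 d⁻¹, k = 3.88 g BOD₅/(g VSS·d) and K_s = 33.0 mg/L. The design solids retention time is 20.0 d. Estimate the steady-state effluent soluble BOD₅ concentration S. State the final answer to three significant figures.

For a completely mixed reactor with recycle the Lawrence–McCarty relation gives S = K_s·(1 + k_d·θ_c) / [θ_c·(Y·k − k_d) − 1] = 33.0 × (1 + 0.111 × 20.0) / [20.0 × (0.600 × 3.88 − 0.111) − 1] = 106.3 / 43.34 = 2.452 mg/L.

S ≈ 2.45 mg/L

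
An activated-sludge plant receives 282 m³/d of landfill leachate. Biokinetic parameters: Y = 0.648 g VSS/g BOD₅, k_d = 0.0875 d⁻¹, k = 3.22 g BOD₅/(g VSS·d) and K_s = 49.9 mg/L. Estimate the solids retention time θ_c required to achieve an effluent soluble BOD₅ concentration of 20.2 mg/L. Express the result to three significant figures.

Specific growth rate at S = 20.2 mg/L: μ = YkS/(K_s+S) = 0.648·3.22·20.2/(49.9+20.2) = 0.6013 d⁻¹.
Then 1/θ_c = μ − k_d = 0.6013 − 0.0875 = 0.5138 d⁻¹, giving θ_c = 1.946 d.

θ_c ≈ 1.95 d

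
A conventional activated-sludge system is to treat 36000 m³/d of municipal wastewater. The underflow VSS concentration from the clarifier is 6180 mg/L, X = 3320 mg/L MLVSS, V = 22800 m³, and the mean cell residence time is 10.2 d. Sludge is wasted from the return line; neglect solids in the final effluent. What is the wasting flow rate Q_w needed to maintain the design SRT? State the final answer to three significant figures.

Q_w = (V·X)/(θ_c X_r) = 22800 × 3320 / (10.2 × 6180) = 1201 m³/d.

Q_w ≈ 1200 m³/d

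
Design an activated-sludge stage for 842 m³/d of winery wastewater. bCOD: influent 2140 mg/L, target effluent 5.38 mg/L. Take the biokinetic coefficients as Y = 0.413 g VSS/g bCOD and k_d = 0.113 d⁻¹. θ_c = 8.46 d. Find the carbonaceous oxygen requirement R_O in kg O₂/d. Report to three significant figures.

Observed yield with endogenous decay: Y_obs = Y / (1 + k_d·θ_c) = 0.413 / (1 + 0.113 × 8.46) = 0.413 / 1.956 = 0.2111 g VSS/g bCOD.
Substrate removed = Q·(S₀ − S) = 842 m³/d × (2140 − 5.38) g/m³ = 1.8×10^6 g/d = 1797 kg/d.
Biomass synthesised: P_X = Y_obs × 1797 = 379.5 kg VSS/d.
Carbonaceous O₂ demand = substrate oxidised − cell-mass equivalent = 1797 − 1.42 × 379.5 = 1258 kg O₂/d.

R_O ≈ 1260 kg O₂/d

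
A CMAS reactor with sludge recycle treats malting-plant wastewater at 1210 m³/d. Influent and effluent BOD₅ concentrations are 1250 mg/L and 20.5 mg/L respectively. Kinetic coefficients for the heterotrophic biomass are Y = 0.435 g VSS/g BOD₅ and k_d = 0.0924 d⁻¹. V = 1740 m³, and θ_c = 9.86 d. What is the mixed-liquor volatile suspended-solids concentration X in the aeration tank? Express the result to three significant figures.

X ≈ 1920 mg/L

From V·X·(1 + k_d·θ_c) = Y·Q·(S₀ − S)·θ_c: X = 0.435 × 1210 × (1250 − 20.5) × 9.86 / [1740 × (1 + 0.0924 × 9.86)] = 1919 mg/L.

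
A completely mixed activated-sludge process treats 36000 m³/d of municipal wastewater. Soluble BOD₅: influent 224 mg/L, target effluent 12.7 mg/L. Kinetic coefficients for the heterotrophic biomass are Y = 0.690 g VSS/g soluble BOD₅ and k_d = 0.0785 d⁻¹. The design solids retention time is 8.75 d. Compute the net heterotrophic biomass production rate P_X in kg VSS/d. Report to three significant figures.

Y_obs = Y / (1 + k_d θ_c) = 0.690 / (1 + 0.0785 × 8.75) = 0.690 / 1.687 = 0.4090.
Substrate removed = Q·(S₀ − S) = 36000 m³/d × (224 − 12.7) g/m³ = 7.61×10^6 g/d = 7607 kg/d.
Biomass produced: P_X = Y_obs·Q·ΔS = 0.4090 × 7607 ≈ 3111 kg VSS/d.

P_X ≈ 3110 kg VSS/d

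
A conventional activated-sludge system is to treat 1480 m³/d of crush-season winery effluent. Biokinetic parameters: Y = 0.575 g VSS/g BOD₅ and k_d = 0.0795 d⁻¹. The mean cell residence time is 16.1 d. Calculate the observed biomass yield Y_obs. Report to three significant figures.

Y_obs = Y / (1 + k_d θ_c) = 0.575 / (1 + 0.0795 × 16.1) = 0.575 / 2.280 = 0.2522.

Y_obs ≈ 0.252 g VSS/g BOD₅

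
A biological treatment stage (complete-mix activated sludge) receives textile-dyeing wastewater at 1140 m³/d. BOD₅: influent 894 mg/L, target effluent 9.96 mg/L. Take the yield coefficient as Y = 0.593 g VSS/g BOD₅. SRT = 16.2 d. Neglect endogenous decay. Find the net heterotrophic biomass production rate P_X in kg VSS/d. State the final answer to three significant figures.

Since k_d ≈ 0, Y_obs = Y = 0.593 g VSS/g BOD₅.
Substrate removed = Q·(S₀ − S) = 1140 m³/d × (894 − 9.96) g/m³ = 1.01×10^6 g/d = 1008 kg/d.
Biomass produced: P_X = Y_obs·Q·ΔS = 0.5930 × 1008 ≈ 597.6 kg VSS/d.

P_X ≈ 598 kg VSS/d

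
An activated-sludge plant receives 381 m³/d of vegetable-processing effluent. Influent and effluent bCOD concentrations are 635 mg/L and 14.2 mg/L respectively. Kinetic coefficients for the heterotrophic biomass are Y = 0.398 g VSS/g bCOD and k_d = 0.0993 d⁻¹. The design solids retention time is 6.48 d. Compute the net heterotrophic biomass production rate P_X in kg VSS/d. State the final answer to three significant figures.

P_X ≈ 57.3 kg VSS/d

The observed yield is Y_obs = Y/(1 + k_d·θ_c) = 0.398 / (1 + 0.0993 × 6.48) = 0.398 / 1.643 = 0.2422 g VSS per g bCOD removed.
Q·(S₀ − S) = 381 × (635 − 14.2) × 10⁻³ = 236.5 kg/d removed.
Biomass produced: P_X = Y_obs·Q·ΔS = 0.2422 × 236.5 ≈ 57.28 kg VSS/d.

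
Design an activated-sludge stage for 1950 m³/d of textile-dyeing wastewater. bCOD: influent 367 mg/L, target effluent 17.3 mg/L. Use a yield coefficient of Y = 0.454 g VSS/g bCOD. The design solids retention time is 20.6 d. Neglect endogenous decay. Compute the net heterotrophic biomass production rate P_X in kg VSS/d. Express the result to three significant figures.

P_X ≈ 310 kg VSS/d

Since k_d ≈ 0, Y_obs = Y = 0.454 g VSS/g bCOD.
ΔS = 367 − 17.3 = 349.7 mg/L, so the substrate removal rate is 1950 × 349.7/1000 = 681.9 kg bCOD/d.
P_X = Y_obs · Q(S₀ − S) = 0.4540 × 681.9 = 309.6 kg VSS/d.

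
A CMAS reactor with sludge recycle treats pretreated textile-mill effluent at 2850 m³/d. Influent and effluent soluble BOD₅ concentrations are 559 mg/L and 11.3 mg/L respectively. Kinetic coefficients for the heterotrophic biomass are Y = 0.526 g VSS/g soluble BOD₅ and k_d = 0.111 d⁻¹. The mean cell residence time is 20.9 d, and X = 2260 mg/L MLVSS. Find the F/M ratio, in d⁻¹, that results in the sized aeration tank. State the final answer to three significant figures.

F/M ≈ 0.308 d⁻¹

Steady-state biomass mass balance: V·X·(1 + k_d·θ_c) = Y·Q·(S₀ − S)·θ_c, so V = 0.526 × 2850 × (559 − 11.3) × 20.9 / [2260 × (1 + 0.111 × 20.9)] = 1.72×10^7 / 7503 = 2287 m³.
Food-to-microorganism ratio F/M = Q S₀ / (V X) = 2850 × 559 / (2287 × 2260) = 0.3082 d⁻¹.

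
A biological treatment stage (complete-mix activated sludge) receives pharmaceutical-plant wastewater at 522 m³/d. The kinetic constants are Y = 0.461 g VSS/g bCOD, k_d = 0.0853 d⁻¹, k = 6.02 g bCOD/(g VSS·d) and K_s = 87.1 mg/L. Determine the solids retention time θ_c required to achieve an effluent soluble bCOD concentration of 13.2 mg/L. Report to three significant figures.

At the target effluent, Y k S/(K_s+S) = 0.461×6.02×13.2/100.3 = 0.3652 d⁻¹.
1/θ_c = 0.3652 − 0.0853 = 0.2799 d⁻¹, so θ_c = 3.572 d.

θ_c ≈ 3.57 d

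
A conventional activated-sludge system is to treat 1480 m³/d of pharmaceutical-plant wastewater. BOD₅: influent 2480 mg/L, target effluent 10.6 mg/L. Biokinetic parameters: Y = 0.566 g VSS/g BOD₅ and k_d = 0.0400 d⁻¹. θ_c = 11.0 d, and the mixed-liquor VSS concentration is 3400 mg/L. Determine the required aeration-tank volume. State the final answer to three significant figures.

Steady-state biomass mass balance: V·X·(1 + k_d·θ_c) = Y·Q·(S₀ − S)·θ_c, so V = 0.566 × 1480 × (2480 − 10.6) × 11.0 / [3400 × (1 + 0.0400 × 11.0)] = 2.28×10^7 / 4896 = 4648 m³.

V ≈ 4650 m³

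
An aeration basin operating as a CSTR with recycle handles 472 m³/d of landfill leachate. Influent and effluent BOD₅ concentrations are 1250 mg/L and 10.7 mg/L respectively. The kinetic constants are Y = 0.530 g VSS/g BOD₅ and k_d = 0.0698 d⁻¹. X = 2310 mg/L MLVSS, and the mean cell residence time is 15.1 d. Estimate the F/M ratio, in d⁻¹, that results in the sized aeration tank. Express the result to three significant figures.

F/M ≈ 0.259 d⁻¹

Steady-state biomass mass balance: V·X·(1 + k_d·θ_c) = Y·Q·(S₀ − S)·θ_c, so V = 0.530 × 472 × (1250 − 10.7) × 15.1 / [2310 × (1 + 0.0698 × 15.1)] = 4.68×10^6 / 4745 = 986.6 m³.
F/M = applied load / biomass = Q·S₀/(V·X) = 472 × 1250 / (986.6 × 2310) = 0.2589 d⁻¹.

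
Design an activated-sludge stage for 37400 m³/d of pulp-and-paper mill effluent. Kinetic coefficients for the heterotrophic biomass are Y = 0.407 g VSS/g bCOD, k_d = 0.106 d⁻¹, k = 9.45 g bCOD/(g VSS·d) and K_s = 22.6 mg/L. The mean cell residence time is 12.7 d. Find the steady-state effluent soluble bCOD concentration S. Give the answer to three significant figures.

From the Monod/SRT balance for a CMAS, S = K_s·(1+k_d θ_c)/[θ_c·(Y k − k_d) − 1] = 22.6 × (1 + 0.106 × 12.7) / [12.7 × (0.407 × 9.45 − 0.106) − 1] = 53.02 / 46.50 = 1.140 mg/L.

S ≈ 1.14 mg/L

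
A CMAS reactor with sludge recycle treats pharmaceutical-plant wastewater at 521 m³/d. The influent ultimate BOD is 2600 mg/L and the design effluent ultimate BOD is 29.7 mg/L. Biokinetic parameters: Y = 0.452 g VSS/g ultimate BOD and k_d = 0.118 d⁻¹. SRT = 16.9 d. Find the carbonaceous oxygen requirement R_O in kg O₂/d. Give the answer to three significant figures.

R_O ≈ 1050 kg O₂/d

The observed yield is Y_obs = Y/(1 + k_d·θ_c) = 0.452 / (1 + 0.118 × 16.9) = 0.452 / 2.994 = 0.1510 g VSS per g ultimate BOD removed.
Q·(S₀ − S) = 521 × (2600 − 29.7) × 10⁻³ = 1339 kg/d removed.
P_X = Y_obs·Q·(S₀ − S) = 0.1510 × 1339 = 202.2 kg VSS/d.
Carbonaceous O₂ demand = substrate oxidised − cell-mass equivalent = 1339 − 1.42 × 202.2 = 1052 kg O₂/d.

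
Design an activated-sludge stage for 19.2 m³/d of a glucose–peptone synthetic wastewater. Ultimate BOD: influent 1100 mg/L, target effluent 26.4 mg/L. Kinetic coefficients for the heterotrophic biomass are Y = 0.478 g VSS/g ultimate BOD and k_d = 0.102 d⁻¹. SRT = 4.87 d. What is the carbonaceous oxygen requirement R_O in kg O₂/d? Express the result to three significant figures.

Correct the yield for decay: Y_obs = Y/(1 + k_d θ_c) = 0.478 / (1 + 0.102 × 4.87) = 0.478 / 1.497 = 0.3194.
Q·(S₀ − S) = 19.2 × (1100 − 26.4) × 10⁻³ = 20.61 kg/d removed.
Biomass synthesised: P_X = Y_obs × 20.61 = 6.583 kg VSS/d.
Carbonaceous O₂ demand = substrate oxidised − cell-mass equivalent = 20.61 − 1.42 × 6.583 = 11.27 kg O₂/d.

R_O ≈ 11.3 kg O₂/d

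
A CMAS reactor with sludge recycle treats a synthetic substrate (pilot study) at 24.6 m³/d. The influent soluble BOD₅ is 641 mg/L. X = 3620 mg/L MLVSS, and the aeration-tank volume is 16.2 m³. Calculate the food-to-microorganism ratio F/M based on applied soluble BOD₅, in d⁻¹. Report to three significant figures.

F/M ≈ 0.269 d⁻¹

F/M = Q·S₀ / (V·X) = 24.6 × 641 / (16.20 × 3620) = 0.2689 g soluble BOD₅·(g VSS·d)⁻¹.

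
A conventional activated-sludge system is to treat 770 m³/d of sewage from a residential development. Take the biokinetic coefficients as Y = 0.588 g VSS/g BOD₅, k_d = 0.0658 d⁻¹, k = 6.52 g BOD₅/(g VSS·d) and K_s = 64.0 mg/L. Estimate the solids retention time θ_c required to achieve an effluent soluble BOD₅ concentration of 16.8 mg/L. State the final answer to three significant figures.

From 1/θ_c = Y·k·S/(K_s + S) − k_d: Y·k·S/(K_s+S) = 0.588 × 6.52 × 16.8 / (64.0 + 16.8) = 0.7971 d⁻¹.
θ_c = 1/(μ − k_d) = 1/(0.7971 − 0.0658) = 1/0.7313 = 1.367 d.

θ_c ≈ 1.37 d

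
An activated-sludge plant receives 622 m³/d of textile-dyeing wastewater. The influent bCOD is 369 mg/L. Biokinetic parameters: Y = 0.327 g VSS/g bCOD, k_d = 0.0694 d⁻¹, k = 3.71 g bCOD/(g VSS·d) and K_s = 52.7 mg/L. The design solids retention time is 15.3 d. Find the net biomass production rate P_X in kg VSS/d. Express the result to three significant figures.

P_X ≈ 35.8 kg VSS/d

For a completely mixed reactor with recycle the Lawrence–McCarty relation gives S = K_s·(1 + k_d·θ_c) / [θ_c·(Y·k − k_d) − 1] = 52.7 × (1 + 0.0694 × 15.3) / [15.3 × (0.327 × 3.71 − 0.0694) − 1] = 108.7 / 16.50 = 6.585 mg/L.
Correct the yield for decay: Y_obs = Y/(1 + k_d θ_c) = 0.327 / (1 + 0.0694 × 15.3) = 0.327 / 2.062 = 0.1586.
Mass of bCOD removed per day: Q(S₀ − S) = 622 × 362.4 g/m³ = 225.4 kg/d.
Biomass produced: P_X = Y_obs·Q·ΔS = 0.1586 × 225.4 ≈ 35.75 kg VSS/d.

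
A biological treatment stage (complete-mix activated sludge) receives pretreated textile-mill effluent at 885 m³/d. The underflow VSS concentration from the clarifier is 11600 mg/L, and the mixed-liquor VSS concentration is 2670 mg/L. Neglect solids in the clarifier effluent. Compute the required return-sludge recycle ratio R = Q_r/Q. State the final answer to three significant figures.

R = Q_r/Q = X/(X_r − X) = 2670 / (11600 − 2670) = 0.2990.

R ≈ 0.299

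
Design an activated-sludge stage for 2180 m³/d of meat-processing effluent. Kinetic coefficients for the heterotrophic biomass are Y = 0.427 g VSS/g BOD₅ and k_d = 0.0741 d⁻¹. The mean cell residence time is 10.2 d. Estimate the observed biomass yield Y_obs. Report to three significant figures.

Y_obs ≈ 0.243 g VSS/g BOD₅

Correct the yield for decay: Y_obs = Y/(1 + k_d θ_c) = 0.427 / (1 + 0.0741 × 10.2) = 0.427 / 1.756 = 0.2432.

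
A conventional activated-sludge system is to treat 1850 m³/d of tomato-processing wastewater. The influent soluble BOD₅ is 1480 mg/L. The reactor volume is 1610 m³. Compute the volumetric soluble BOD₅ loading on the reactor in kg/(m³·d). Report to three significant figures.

L_v ≈ 1.70 kg soluble BOD₅/(m³·d)

Volumetric loading L_v = Q·S₀ / V = 1850 × 1480 g/m³ / 1610 m³ = 1701 g/(m³·d) = 1.701 kg soluble BOD₅/(m³·d).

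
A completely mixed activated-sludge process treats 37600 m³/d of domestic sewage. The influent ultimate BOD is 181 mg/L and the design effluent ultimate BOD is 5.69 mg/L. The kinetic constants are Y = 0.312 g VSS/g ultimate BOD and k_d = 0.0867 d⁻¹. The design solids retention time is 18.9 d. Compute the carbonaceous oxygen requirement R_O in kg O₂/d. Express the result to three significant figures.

R_O ≈ 5480 kg O₂/d

Y_obs = Y / (1 + k_d θ_c) = 0.312 / (1 + 0.0867 × 18.9) = 0.312 / 2.639 = 0.1182.
Substrate removed = Q·(S₀ − S) = 37600 m³/d × (181 − 5.69) g/m³ = 6.59×10^6 g/d = 6592 kg/d.
Biomass synthesised: P_X = Y_obs × 6592 = 779.4 kg VSS/d.
R_O = Q·ΔS − 1.42 P_X = 6592 − 1107 = 5485 kg O₂/d.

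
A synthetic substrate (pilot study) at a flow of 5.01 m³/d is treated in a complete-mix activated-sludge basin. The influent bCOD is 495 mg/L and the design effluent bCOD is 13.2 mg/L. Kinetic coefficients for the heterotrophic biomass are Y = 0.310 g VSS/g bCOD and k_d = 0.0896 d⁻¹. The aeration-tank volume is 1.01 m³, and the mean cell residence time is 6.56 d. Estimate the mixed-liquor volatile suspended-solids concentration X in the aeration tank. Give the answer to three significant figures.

From V·X·(1 + k_d·θ_c) = Y·Q·(S₀ − S)·θ_c: X = 0.310 × 5.01 × (495 − 13.2) × 6.56 / [1.01 × (1 + 0.0896 × 6.56)] = 3061 mg/L.

X ≈ 3060 mg/L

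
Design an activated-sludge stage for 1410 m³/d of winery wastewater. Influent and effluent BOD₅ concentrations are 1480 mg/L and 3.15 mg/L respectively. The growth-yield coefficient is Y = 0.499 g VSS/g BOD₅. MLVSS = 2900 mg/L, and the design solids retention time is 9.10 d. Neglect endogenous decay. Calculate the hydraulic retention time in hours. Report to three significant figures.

τ ≈ 55.5 h

Biomass mass balance (decay neglected): V·X = Y·Q·(S₀ − S)·θ_c, so V = 0.499 × 1410 × (1480 − 3.15) × 9.10 / 2900 = 3261 m³.
HRT = V/Q = 3261 m³ / 1410 m³·d⁻¹ = 2.312 d × 24 = 55.50 h.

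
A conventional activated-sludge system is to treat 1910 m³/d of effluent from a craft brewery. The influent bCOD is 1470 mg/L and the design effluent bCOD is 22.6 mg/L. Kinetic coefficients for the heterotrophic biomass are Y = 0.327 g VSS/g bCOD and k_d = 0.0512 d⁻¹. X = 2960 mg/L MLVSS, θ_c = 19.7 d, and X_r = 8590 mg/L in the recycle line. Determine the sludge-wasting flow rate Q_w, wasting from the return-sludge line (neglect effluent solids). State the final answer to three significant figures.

Q_w ≈ 52.4 m³/d

Rearranging the biomass balance for a CMAS with decay, V = Y·Q·ΔS·θ_c / [X·(1+k_d θ_c)] = 0.327 × 1910 × (1470 − 22.6) × 19.7 / [2960 × (1 + 0.0512 × 19.7)] = 1.78×10^7 / 5946 = 2995 m³.
θ_c = V·X/(Q_w·X_r) when wasting from the recycle, so Q_w = V·X/(θ_c·X_r) = 2995 × 2960 / (19.7 × 8590) = 52.39 m³/d.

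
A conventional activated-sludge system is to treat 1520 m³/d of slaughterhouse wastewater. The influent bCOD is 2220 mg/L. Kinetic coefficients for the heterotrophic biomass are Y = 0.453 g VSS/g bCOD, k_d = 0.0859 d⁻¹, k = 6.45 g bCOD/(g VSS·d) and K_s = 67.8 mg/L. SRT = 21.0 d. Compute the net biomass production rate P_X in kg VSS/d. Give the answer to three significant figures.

P_X ≈ 544 kg VSS/d

Effluent substrate depends only on kinetics and SRT: S = K_s(1 + k_d θ_c) / [θ_c(Yk − k_d) − 1] = 67.8 × (1 + 0.0859 × 21.0) / [21.0 × (0.453 × 6.45 − 0.0859) − 1] = 190.1 / 58.55 = 3.247 mg/L.
Observed yield with endogenous decay: Y_obs = Y / (1 + k_d·θ_c) = 0.453 / (1 + 0.0859 × 21.0) = 0.453 / 2.804 = 0.1616 g VSS/g bCOD.
Mass of bCOD removed per day: Q(S₀ − S) = 1520 × 2217 g/m³ = 3369 kg/d.
Net biomass production P_X = Y_obs × Q·(S₀ − S) = 0.1616 × 3369 = 544.4 kg VSS/d.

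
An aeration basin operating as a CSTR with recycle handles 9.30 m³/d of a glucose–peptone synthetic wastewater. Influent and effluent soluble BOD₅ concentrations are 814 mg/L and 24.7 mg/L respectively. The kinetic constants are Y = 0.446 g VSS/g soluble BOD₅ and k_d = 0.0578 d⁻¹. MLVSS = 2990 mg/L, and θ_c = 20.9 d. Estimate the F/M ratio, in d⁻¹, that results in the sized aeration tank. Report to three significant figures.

F/M ≈ 0.244 d⁻¹

Rearranging the biomass balance for a CMAS with decay, V = Y·Q·ΔS·θ_c / [X·(1+k_d θ_c)] = 0.446 × 9.30 × (814 − 24.7) × 20.9 / [2990 × (1 + 0.0578 × 20.9)] = 6.84×10^4 / 6602 = 10.36 m³.
F/M = Q·S₀ / (V·X) = 9.30 × 814 / (10.36 × 2990) = 0.2443 g soluble BOD₅·(g VSS·d)⁻¹.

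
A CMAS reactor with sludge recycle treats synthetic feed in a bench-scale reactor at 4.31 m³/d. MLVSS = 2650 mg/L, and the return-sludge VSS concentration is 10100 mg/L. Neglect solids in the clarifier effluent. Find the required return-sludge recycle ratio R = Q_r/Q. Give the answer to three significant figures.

Solids balance on the clarifier gives (1+R)X = R·X_r, so R = X/(X_r − X) = 2650 / (10100 − 2650) = 0.3557.

R ≈ 0.356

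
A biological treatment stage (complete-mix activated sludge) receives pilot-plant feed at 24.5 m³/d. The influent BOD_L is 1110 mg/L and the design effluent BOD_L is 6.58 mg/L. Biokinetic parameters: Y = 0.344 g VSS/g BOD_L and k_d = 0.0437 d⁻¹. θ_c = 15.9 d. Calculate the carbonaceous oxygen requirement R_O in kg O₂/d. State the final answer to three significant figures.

The observed yield is Y_obs = Y/(1 + k_d·θ_c) = 0.344 / (1 + 0.0437 × 15.9) = 0.344 / 1.695 = 0.2030 g VSS per g BOD_L removed.
Substrate removed = Q·(S₀ − S) = 24.5 m³/d × (1110 − 6.58) g/m³ = 2.7×10^4 g/d = 27.03 kg/d.
P_X = Y_obs·Q·(S₀ − S) = 0.2030 × 27.03 = 5.487 kg VSS/d.
Carbonaceous O₂ demand = substrate oxidised − cell-mass equivalent = 27.03 − 1.42 × 5.487 = 19.24 kg O₂/d.

R_O ≈ 19.2 kg O₂/d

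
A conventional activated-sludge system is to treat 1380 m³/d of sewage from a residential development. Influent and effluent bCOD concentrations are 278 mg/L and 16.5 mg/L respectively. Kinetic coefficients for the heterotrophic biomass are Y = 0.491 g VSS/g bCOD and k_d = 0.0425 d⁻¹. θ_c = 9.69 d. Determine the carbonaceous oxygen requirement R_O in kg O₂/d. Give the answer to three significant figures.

The observed yield is Y_obs = Y/(1 + k_d·θ_c) = 0.491 / (1 + 0.0425 × 9.69) = 0.491 / 1.412 = 0.3478 g VSS per g bCOD removed.
Mass of bCOD removed per day: Q(S₀ − S) = 1380 × 261.5 g/m³ = 360.9 kg/d.
Biomass synthesised: P_X = Y_obs × 360.9 = 125.5 kg VSS/d.
R_O = Q·(S₀ − S) − 1.42·P_X = 360.9 − 1.42 × 125.5 = 182.7 kg O₂/d.

R_O ≈ 183 kg O₂/d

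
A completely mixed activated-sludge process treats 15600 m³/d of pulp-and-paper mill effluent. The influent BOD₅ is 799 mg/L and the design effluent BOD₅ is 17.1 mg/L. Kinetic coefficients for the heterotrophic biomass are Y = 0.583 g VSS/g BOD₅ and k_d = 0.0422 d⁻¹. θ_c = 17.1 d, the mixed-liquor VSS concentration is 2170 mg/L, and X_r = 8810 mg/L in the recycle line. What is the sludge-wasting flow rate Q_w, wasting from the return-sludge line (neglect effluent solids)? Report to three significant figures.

Q_w ≈ 469 m³/d

Rearranging the biomass balance for a CMAS with decay, V = Y·Q·ΔS·θ_c / [X·(1+k_d θ_c)] = 0.583 × 15600 × (799 − 17.1) × 17.1 / [2170 × (1 + 0.0422 × 17.1)] = 1.22×10^8 / 3736 = 32549 m³.
θ_c = V·X/(Q_w·X_r) when wasting from the recycle, so Q_w = V·X/(θ_c·X_r) = 32549 × 2170 / (17.1 × 8810) = 468.8 m³/d.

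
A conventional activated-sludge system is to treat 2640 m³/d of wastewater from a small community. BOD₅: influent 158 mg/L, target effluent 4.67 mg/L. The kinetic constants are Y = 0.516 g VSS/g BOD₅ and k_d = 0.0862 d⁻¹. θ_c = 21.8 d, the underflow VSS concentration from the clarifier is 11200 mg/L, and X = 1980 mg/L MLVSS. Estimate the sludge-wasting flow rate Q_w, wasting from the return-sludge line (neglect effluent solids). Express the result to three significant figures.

Q_w ≈ 6.48 m³/d

Steady-state biomass mass balance: V·X·(1 + k_d·θ_c) = Y·Q·(S₀ − S)·θ_c, so V = 0.516 × 2640 × (158 − 4.67) × 21.8 / [1980 × (1 + 0.0862 × 21.8)] = 4.55×10^6 / 5701 = 798.7 m³.
θ_c = V·X/(Q_w·X_r) when wasting from the recycle, so Q_w = V·X/(θ_c·X_r) = 798.7 × 1980 / (21.8 × 11200) = 6.477 m³/d.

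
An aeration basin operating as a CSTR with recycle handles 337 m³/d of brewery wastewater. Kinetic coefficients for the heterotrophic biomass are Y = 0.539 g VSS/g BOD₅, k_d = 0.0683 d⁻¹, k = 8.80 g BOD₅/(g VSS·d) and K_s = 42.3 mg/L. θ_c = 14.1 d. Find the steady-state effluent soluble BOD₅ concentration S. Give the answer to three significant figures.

S ≈ 1.28 mg/L

From the Monod/SRT balance for a CMAS, S = K_s·(1+k_d θ_c)/[θ_c·(Y k − k_d) − 1] = 42.3 × (1 + 0.0683 × 14.1) / [14.1 × (0.539 × 8.80 − 0.0683) − 1] = 83.04 / 64.92 = 1.279 mg/L.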